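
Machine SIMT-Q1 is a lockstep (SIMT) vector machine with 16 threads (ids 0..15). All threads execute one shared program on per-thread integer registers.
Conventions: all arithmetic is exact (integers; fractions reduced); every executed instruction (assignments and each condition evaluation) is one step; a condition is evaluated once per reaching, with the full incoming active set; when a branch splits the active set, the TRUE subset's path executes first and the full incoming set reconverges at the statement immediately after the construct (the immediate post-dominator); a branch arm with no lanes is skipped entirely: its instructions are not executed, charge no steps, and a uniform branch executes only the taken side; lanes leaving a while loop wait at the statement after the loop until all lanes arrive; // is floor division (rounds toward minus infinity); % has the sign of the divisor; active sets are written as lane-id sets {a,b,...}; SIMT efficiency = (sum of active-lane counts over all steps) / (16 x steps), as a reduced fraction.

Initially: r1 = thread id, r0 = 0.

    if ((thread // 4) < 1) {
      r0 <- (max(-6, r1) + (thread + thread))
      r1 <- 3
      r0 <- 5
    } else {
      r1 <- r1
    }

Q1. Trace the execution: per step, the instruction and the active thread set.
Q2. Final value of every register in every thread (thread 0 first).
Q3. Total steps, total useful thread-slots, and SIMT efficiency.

step 0: eval ((thread // 4) < 1)     {0,1,2,3,4,5,6,7,8,9,10,11,12,13,14,15}
step 1: r0 <- (max(-6, r1) + (thread + thread)) {0,1,2,3}
step 2: r1 <- 3                      {0,1,2,3}
step 3: r0 <- 5                      {0,1,2,3}
step 4: r1 <- r1                     {4,5,6,7,8,9,10,11,12,13,14,15}

Answer: 5 steps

r1: 3,3,3,3,4,5,6,7,8,9,10,11,12,13,14,15
r0: 5,5,5,5,0,0,0,0,0,0,0,0,0,0,0,0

steps = 5; useful = 40; efficiency = 40/80 = 1/2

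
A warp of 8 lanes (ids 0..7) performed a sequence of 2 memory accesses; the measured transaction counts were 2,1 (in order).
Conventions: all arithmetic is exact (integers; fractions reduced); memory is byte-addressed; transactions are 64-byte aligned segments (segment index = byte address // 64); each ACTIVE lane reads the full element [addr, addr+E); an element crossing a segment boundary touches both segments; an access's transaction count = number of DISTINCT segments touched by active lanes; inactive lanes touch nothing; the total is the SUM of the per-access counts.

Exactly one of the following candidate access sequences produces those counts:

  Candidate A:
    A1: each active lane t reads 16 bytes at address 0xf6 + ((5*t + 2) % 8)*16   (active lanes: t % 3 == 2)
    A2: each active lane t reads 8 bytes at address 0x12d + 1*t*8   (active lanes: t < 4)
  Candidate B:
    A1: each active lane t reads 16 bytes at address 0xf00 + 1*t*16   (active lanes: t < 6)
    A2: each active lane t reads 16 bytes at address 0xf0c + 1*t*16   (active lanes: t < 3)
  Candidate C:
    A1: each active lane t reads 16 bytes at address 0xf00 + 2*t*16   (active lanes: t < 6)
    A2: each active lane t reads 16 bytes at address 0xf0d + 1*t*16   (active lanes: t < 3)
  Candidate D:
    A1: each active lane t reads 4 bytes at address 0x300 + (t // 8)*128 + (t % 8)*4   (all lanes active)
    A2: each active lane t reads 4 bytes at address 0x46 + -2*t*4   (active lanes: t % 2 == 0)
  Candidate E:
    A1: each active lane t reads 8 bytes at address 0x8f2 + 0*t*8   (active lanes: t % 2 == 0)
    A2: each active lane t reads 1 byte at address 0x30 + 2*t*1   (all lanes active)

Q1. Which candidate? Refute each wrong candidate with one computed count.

A: A2 gives 2 transactions, not 1
C: A1 gives 3 transactions, not 2
D: A1 gives 1 transaction, not 2
E: A1 gives 1 transaction, not 2
B: all counts match (2,1)

Answer: B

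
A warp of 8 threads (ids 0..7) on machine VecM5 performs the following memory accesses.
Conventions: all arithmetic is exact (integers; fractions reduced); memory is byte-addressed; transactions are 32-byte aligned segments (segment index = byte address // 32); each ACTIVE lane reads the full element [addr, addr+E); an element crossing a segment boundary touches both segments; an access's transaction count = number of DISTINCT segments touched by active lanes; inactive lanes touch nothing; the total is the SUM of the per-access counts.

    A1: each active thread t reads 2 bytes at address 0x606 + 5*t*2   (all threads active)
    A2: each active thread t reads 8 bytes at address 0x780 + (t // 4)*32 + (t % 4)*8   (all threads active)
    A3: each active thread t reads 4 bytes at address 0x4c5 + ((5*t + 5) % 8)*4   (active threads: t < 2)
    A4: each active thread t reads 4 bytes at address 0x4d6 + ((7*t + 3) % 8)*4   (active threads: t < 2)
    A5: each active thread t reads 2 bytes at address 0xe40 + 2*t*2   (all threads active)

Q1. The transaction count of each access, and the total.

A1: 3 transactions
A2: 2 transactions
A3: 1 transaction
A4: 2 transactions
A5: 1 transaction

Answer: 3,2,1,2,1; total 9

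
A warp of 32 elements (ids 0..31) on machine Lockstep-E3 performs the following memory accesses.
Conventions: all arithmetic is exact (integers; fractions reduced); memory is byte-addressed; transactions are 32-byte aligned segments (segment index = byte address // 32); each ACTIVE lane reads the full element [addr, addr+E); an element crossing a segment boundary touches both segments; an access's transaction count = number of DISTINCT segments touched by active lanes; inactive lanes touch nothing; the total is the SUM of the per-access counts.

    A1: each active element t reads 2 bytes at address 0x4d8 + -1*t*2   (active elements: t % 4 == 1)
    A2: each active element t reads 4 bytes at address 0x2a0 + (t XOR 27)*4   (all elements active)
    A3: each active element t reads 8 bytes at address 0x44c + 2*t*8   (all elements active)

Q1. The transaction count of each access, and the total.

A1: 3 transactions
A2: 4 transactions
A3: 17 transactions

Answer: 3,4,17; total 24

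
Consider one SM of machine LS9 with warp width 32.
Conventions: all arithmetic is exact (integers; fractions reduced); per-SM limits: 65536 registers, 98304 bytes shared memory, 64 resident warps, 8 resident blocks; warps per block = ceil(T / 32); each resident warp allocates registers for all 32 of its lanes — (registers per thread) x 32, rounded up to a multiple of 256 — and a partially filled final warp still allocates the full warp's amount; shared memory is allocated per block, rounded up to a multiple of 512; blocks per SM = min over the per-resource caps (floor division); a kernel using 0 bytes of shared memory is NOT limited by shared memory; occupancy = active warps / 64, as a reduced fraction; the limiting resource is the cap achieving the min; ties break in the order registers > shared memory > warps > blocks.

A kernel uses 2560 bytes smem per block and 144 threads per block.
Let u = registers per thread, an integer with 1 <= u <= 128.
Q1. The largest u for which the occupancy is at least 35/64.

Answer: u = 56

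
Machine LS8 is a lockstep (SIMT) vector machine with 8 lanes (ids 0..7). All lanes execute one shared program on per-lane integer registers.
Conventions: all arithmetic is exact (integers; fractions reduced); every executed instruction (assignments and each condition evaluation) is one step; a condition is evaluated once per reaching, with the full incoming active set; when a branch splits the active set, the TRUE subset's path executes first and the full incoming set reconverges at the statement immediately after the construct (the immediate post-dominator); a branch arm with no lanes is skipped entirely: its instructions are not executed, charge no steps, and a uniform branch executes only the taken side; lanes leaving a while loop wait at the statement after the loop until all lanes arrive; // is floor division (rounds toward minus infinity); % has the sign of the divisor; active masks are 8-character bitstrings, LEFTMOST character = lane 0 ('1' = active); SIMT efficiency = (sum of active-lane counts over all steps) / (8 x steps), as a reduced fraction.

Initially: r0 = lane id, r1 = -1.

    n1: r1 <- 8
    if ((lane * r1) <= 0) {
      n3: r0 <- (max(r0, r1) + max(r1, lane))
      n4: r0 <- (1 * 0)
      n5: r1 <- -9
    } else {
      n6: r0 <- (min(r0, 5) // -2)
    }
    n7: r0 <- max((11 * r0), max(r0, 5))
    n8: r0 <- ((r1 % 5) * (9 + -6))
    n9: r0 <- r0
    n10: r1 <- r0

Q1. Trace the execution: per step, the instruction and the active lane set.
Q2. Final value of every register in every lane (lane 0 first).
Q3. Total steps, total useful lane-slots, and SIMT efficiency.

step 0: r1 <- 8                      11111111
step 1: eval ((lane * r1) <= 0)      11111111
step 2: r0 <- (max(r0, r1) + max(r1, lane)) 10000000
step 3: r0 <- (1 * 0)                10000000
step 4: r1 <- -9                     10000000
step 5: r0 <- (min(r0, 5) // -2)     01111111
step 6: r0 <- max((11 * r0), max(r0, 5)) 11111111
step 7: r0 <- ((r1 % 5) * (9 + -6))  11111111
step 8: r0 <- r0                     11111111
step 9: r1 <- r0                     11111111

Answer: 10 steps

r0: 3,9,9,9,9,9,9,9
r1: 3,9,9,9,9,9,9,9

steps = 10; useful = 58; efficiency = 58/80 = 29/40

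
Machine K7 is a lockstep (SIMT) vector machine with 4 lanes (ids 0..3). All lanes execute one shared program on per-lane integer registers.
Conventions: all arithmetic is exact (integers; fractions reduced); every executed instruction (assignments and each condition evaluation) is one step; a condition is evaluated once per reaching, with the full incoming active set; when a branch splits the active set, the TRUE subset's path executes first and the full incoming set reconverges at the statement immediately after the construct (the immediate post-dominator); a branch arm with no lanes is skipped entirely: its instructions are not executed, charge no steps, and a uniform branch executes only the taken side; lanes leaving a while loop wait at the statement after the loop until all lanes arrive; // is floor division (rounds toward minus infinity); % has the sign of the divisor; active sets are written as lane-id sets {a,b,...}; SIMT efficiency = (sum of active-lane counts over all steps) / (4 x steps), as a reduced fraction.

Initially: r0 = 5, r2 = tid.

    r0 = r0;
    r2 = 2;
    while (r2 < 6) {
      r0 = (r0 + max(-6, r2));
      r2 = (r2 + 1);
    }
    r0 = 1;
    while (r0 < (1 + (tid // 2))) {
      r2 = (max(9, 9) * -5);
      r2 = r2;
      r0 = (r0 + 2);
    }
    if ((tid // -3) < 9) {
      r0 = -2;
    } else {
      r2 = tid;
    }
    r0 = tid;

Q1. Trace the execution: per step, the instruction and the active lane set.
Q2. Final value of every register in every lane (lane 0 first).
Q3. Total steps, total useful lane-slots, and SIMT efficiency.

step 0: r0 <- r0                     {0,1,2,3}
step 1: r2 <- 2                      {0,1,2,3}
step 2: eval (r2 < 6)                {0,1,2,3}
step 3: r0 <- (r0 + max(-6, r2))     {0,1,2,3}
step 4: r2 <- (r2 + 1)               {0,1,2,3}
step 5: eval (r2 < 6)                {0,1,2,3}
step 6: r0 <- (r0 + max(-6, r2))     {0,1,2,3}
step 7: r2 <- (r2 + 1)               {0,1,2,3}
step 8: eval (r2 < 6)                {0,1,2,3}
step 9: r0 <- (r0 + max(-6, r2))     {0,1,2,3}
step 10: r2 <- (r2 + 1)               {0,1,2,3}
step 11: eval (r2 < 6)                {0,1,2,3}
step 12: r0 <- (r0 + max(-6, r2))     {0,1,2,3}
step 13: r2 <- (r2 + 1)               {0,1,2,3}
step 14: eval (r2 < 6)                {0,1,2,3}
step 15: r0 <- 1                      {0,1,2,3}
step 16: eval (r0 < (1 + (tid // 2))) {0,1,2,3}
step 17: r2 <- (max(9, 9) * -5)       {2,3}
step 18: r2 <- r2                     {2,3}
step 19: r0 <- (r0 + 2)               {2,3}
step 20: eval (r0 < (1 + (tid // 2))) {2,3}
step 21: eval ((tid // -3) < 9)       {0,1,2,3}
step 22: r0 <- -2                     {0,1,2,3}
step 23: r0 <- tid                    {0,1,2,3}

Answer: 24 steps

r0: 0,1,2,3
r2: 6,6,-45,-45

steps = 24; useful = 88; efficiency = 88/96 = 11/12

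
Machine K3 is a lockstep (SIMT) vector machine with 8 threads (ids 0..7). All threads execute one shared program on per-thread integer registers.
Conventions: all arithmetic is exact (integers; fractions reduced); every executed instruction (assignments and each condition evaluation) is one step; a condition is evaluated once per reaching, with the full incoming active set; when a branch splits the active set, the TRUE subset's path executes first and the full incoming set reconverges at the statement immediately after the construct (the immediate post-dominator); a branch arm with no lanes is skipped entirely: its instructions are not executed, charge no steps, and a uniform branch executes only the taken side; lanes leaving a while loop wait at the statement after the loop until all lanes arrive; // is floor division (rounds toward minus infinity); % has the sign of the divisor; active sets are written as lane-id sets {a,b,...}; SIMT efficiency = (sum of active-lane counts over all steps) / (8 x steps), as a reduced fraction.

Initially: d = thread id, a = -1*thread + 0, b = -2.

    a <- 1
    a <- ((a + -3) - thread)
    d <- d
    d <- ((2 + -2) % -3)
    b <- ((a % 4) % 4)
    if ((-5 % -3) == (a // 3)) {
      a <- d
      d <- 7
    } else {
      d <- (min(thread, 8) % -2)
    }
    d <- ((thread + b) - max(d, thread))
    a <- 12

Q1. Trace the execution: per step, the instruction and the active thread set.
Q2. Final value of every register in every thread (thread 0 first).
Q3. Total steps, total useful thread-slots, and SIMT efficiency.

step 0: a <- 1                       {0,1,2,3,4,5,6,7}
step 1: a <- ((a + -3) - thread)     {0,1,2,3,4,5,6,7}
step 2: d <- d                       {0,1,2,3,4,5,6,7}
step 3: d <- ((2 + -2) % -3)         {0,1,2,3,4,5,6,7}
step 4: b <- ((a % 4) % 4)           {0,1,2,3,4,5,6,7}
step 5: eval ((-5 % -3) == (a // 3)) {0,1,2,3,4,5,6,7}
step 6: a <- d                       {2,3,4}
step 7: d <- 7                       {2,3,4}
step 8: d <- (min(thread, 8) % -2)   {0,1,5,6,7}
step 9: d <- ((thread + b) - max(d, thread)) {0,1,2,3,4,5,6,7}
step 10: a <- 12                      {0,1,2,3,4,5,6,7}

Answer: 11 steps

d: 2,1,-5,-1,-1,1,0,3
a: 12,12,12,12,12,12,12,12
b: 2,1,0,3,2,1,0,3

steps = 11; useful = 75; efficiency = 75/88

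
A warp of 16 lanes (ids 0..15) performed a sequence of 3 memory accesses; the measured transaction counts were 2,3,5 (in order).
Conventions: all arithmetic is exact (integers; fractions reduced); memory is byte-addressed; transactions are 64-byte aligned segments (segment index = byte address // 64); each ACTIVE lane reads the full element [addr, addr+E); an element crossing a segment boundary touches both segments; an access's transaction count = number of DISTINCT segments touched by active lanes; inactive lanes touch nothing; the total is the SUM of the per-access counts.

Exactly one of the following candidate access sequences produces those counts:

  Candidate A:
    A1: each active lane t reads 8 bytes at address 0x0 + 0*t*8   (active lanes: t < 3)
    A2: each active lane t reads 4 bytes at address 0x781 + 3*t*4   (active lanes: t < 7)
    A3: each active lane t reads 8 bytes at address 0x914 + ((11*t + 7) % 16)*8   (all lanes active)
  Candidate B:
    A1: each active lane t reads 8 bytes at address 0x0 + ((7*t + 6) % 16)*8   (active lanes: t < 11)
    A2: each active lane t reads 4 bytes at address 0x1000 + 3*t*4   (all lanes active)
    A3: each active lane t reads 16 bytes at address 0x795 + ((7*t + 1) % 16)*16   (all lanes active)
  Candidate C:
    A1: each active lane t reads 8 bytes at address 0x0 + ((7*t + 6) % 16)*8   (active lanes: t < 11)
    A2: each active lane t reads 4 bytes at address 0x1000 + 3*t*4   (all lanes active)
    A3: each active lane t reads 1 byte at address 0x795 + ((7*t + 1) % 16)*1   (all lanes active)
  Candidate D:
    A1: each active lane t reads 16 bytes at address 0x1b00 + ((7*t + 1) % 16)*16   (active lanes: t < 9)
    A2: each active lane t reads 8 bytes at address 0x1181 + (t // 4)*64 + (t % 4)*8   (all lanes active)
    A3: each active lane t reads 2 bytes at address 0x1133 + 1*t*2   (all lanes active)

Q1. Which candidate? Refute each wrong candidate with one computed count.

A: A1 gives 1 transaction, not 2
C: A3 gives 1 transaction, not 5
D: A1 gives 4 transactions, not 2
B: all counts match (2,3,5)

Answer: B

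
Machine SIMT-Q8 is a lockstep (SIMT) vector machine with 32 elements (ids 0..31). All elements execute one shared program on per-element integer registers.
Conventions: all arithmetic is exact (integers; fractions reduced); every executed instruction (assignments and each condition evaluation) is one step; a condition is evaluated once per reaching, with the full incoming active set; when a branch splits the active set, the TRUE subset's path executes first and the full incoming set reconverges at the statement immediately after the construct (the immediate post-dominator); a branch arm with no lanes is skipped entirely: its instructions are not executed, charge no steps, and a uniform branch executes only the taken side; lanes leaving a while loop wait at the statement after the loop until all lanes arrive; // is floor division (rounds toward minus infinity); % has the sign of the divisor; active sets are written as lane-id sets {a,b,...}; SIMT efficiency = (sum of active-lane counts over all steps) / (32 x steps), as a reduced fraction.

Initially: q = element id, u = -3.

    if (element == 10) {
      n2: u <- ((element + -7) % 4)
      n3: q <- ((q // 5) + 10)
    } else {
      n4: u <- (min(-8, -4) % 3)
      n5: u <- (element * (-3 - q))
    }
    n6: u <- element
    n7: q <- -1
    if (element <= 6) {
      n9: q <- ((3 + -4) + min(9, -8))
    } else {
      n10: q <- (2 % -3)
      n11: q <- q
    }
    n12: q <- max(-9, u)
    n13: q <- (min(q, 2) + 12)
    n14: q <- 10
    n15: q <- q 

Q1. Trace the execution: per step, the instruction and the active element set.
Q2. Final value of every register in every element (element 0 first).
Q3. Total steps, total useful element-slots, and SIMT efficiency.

step 0: eval (element == 10)         {0,1,2,3,4,5,6,7,8,9,10,11,12,13,14,15,16,17,18,19,20,21,22,23,24,25,26,27,28,29,30,31}
step 1: u <- ((element + -7) % 4)    {10}
step 2: q <- ((q // 5) + 10)         {10}
step 3: u <- (min(-8, -4) % 3)       {0,1,2,3,4,5,6,7,8,9,11,12,13,14,15,16,17,18,19,20,21,22,23,24,25,26,27,28,29,30,31}
step 4: u <- (element * (-3 - q))    {0,1,2,3,4,5,6,7,8,9,11,12,13,14,15,16,17,18,19,20,21,22,23,24,25,26,27,28,29,30,31}
step 5: u <- element                 {0,1,2,3,4,5,6,7,8,9,10,11,12,13,14,15,16,17,18,19,20,21,22,23,24,25,26,27,28,29,30,31}
step 6: q <- -1                      {0,1,2,3,4,5,6,7,8,9,10,11,12,13,14,15,16,17,18,19,20,21,22,23,24,25,26,27,28,29,30,31}
step 7: eval (element <= 6)          {0,1,2,3,4,5,6,7,8,9,10,11,12,13,14,15,16,17,18,19,20,21,22,23,24,25,26,27,28,29,30,31}
step 8: q <- ((3 + -4) + min(9, -8)) {0,1,2,3,4,5,6}
step 9: q <- (2 % -3)                {7,8,9,10,11,12,13,14,15,16,17,18,19,20,21,22,23,24,25,26,27,28,29,30,31}
step 10: q <- q                       {7,8,9,10,11,12,13,14,15,16,17,18,19,20,21,22,23,24,25,26,27,28,29,30,31}
step 11: q <- max(-9, u)              {0,1,2,3,4,5,6,7,8,9,10,11,12,13,14,15,16,17,18,19,20,21,22,23,24,25,26,27,28,29,30,31}
step 12: q <- (min(q, 2) + 12)        {0,1,2,3,4,5,6,7,8,9,10,11,12,13,14,15,16,17,18,19,20,21,22,23,24,25,26,27,28,29,30,31}
step 13: q <- 10                      {0,1,2,3,4,5,6,7,8,9,10,11,12,13,14,15,16,17,18,19,20,21,22,23,24,25,26,27,28,29,30,31}
step 14: q <- q                       {0,1,2,3,4,5,6,7,8,9,10,11,12,13,14,15,16,17,18,19,20,21,22,23,24,25,26,27,28,29,30,31}

Answer: 15 steps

q: 10,10,10,10,10,10,10,10,10,10,10,10,10,10,10,10,10,10,10,10,10,10,10,10,10,10,10,10,10,10,10,10
u: 0,1,2,3,4,5,6,7,8,9,10,11,12,13,14,15,16,17,18,19,20,21,22,23,24,25,26,27,28,29,30,31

steps = 15; useful = 377; efficiency = 377/480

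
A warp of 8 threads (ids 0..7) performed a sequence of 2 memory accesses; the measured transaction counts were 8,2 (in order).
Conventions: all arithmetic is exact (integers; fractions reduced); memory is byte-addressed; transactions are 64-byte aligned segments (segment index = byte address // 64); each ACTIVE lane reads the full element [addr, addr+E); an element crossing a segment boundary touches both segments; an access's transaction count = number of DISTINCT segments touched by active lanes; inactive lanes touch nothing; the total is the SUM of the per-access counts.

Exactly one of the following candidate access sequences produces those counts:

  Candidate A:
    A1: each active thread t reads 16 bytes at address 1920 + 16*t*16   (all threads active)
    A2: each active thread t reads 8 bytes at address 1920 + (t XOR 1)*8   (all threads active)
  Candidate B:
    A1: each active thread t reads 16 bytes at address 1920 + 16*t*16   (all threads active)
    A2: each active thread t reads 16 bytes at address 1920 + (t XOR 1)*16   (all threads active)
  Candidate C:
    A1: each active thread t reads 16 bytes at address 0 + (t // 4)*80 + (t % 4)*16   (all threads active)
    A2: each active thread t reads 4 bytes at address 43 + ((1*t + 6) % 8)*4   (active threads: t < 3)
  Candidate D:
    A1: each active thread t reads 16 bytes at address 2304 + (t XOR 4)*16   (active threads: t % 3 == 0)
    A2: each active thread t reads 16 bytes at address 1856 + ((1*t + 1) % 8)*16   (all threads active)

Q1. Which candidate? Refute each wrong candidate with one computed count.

A: A2 gives 1 transaction, not 2
C: A1 gives 3 transactions, not 8
D: A1 gives 2 transactions, not 8
B: all counts match (8,2)

Answer: B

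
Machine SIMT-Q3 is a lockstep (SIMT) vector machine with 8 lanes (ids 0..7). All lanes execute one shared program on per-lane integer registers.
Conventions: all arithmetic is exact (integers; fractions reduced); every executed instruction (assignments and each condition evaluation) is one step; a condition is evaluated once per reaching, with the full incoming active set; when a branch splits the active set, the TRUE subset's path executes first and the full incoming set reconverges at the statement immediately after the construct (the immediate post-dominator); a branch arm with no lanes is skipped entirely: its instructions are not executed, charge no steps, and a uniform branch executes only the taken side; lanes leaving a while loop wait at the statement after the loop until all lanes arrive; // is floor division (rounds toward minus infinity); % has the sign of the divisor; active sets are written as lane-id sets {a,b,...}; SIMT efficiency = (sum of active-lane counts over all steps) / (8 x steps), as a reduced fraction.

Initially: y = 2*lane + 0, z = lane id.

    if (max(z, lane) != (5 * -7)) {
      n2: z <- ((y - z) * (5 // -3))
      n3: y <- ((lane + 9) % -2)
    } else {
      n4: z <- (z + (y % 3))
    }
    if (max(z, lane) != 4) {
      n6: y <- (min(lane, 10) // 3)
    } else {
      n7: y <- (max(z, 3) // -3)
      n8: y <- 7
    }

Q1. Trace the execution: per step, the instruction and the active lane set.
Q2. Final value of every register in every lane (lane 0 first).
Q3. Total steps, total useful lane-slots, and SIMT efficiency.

step 0: eval (max(z, lane) != (5 * -7)) {0,1,2,3,4,5,6,7}
step 1: z <- ((y - z) * (5 // -3))   {0,1,2,3,4,5,6,7}
step 2: y <- ((lane + 9) % -2)       {0,1,2,3,4,5,6,7}
step 3: eval (max(z, lane) != 4)     {0,1,2,3,4,5,6,7}
step 4: y <- (min(lane, 10) // 3)    {0,1,2,3,5,6,7}
step 5: y <- (max(z, 3) // -3)       {4}
step 6: y <- 7                       {4}

Answer: 7 steps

y: 0,0,0,1,7,1,2,2
z: 0,-2,-4,-6,-8,-10,-12,-14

steps = 7; useful = 41; efficiency = 41/56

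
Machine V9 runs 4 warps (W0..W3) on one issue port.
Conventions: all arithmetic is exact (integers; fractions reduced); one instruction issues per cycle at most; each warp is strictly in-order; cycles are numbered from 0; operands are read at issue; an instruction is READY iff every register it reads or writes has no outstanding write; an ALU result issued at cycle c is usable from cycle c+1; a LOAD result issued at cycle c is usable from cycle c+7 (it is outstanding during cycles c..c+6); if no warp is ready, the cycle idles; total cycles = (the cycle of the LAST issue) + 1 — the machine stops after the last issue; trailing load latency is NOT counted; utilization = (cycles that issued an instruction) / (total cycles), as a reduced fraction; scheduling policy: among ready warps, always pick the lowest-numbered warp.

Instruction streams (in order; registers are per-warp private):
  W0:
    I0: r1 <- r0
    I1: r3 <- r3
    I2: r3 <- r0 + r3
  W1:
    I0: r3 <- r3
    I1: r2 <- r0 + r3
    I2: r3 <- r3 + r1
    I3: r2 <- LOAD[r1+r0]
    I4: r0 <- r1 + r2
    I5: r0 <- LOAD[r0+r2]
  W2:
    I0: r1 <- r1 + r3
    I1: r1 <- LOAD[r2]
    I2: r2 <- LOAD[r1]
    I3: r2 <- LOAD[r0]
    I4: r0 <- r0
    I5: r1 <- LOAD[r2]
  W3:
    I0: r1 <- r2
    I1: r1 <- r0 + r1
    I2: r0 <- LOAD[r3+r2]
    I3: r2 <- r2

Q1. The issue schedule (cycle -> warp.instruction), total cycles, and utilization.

cycle 0: W0.I0
cycle 1: W0.I1
cycle 2: W0.I2
cycle 3: W1.I0
cycle 4: W1.I1
cycle 5: W1.I2
cycle 6: W1.I3
cycle 7: W2.I0
cycle 8: W2.I1
cycle 9: W3.I0
cycle 10: W3.I1
cycle 11: W3.I2
cycle 12: W3.I3
cycle 13: W1.I4
cycle 14: W1.I5
cycle 15: W2.I2
cycle 16: idle
cycle 17: idle
cycle 18: idle
cycle 19: idle
cycle 20: idle
cycle 21: idle
cycle 22: W2.I3
cycle 23: W2.I4
cycle 24: idle
cycle 25: idle
cycle 26: idle
cycle 27: idle
cycle 28: idle
cycle 29: W2.I5

Answer: 30 cycles, utilization 19/30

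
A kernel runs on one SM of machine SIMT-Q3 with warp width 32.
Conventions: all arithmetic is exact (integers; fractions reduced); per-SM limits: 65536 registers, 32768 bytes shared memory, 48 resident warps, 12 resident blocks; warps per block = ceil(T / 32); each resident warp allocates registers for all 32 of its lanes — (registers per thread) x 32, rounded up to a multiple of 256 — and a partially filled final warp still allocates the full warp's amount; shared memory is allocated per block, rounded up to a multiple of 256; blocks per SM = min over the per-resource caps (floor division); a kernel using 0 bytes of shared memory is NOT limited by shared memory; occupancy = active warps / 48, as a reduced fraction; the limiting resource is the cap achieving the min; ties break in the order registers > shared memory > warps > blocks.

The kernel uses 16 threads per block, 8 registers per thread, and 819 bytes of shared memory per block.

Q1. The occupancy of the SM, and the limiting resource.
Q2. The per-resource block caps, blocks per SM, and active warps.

Answer: occupancy 1/4, limited by blocks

registers: 256 blocks
shared memory: 32 blocks
warps: 48 blocks
blocks: 12 blocks

Answer: 12 blocks, 12 active warps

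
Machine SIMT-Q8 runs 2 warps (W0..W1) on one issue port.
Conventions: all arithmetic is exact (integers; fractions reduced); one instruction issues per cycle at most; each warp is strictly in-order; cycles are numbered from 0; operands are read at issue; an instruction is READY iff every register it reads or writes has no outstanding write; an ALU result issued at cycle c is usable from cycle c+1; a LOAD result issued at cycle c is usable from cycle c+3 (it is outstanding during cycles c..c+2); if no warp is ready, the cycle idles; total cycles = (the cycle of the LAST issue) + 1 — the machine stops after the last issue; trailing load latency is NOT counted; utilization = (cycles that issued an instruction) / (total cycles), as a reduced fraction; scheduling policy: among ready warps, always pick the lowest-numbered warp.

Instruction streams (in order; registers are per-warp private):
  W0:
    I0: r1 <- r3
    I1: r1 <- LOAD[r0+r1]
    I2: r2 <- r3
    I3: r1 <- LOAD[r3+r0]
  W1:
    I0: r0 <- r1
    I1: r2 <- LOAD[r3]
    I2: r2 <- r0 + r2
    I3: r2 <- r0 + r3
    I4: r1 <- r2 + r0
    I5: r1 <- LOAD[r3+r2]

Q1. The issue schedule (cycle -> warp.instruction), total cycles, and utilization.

cycle 0: W0.I0
cycle 1: W0.I1
cycle 2: W0.I2
cycle 3: W1.I0
cycle 4: W0.I3
cycle 5: W1.I1
cycle 6: idle
cycle 7: idle
cycle 8: W1.I2
cycle 9: W1.I3
cycle 10: W1.I4
cycle 11: W1.I5

Answer: 12 cycles, utilization 5/6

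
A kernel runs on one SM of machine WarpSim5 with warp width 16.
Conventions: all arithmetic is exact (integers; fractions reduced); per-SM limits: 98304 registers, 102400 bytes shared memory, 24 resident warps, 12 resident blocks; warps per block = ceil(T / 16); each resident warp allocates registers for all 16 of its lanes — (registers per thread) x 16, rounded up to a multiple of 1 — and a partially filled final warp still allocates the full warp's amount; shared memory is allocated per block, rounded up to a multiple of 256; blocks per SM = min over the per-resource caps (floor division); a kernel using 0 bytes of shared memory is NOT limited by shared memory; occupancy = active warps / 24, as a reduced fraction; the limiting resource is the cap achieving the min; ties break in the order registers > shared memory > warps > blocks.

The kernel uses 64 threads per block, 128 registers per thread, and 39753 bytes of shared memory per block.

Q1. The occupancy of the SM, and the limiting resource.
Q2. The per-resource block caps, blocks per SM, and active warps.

Answer: occupancy 1/3, limited by shared memory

registers: 12 blocks
shared memory: 2 blocks
warps: 6 blocks
blocks: 12 blocks

Answer: 2 blocks, 8 active warps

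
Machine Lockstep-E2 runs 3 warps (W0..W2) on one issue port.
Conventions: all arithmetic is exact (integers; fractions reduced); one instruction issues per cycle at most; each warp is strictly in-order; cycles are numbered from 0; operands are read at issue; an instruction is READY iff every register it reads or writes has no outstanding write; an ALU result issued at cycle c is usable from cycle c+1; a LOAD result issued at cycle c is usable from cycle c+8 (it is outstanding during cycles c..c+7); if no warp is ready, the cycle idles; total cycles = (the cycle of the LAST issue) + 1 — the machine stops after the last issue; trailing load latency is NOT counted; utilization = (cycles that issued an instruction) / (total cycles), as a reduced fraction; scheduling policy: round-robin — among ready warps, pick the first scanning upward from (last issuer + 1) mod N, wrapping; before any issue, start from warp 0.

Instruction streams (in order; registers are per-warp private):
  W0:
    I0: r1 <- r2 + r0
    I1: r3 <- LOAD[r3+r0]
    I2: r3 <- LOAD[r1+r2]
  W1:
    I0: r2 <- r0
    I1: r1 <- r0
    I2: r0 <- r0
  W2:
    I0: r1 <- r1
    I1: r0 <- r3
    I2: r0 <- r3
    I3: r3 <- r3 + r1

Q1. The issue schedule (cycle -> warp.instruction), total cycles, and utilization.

cycle 0: W0.I0
cycle 1: W1.I0
cycle 2: W2.I0
cycle 3: W0.I1
cycle 4: W1.I1
cycle 5: W2.I1
cycle 6: W1.I2
cycle 7: W2.I2
cycle 8: W2.I3
cycle 9: idle
cycle 10: idle
cycle 11: W0.I2

Answer: 12 cycles, utilization 5/6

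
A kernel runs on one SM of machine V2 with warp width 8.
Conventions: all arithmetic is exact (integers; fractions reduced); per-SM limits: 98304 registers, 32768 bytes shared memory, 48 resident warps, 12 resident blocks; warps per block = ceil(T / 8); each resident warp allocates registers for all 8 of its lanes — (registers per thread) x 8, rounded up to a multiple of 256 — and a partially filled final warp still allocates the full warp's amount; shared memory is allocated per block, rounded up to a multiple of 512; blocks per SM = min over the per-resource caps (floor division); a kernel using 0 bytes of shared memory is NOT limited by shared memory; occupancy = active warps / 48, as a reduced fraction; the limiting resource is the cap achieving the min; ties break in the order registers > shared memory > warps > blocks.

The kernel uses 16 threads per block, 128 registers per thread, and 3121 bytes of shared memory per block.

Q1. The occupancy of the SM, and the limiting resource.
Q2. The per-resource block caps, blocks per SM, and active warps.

Answer: occupancy 3/8, limited by shared memory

registers: 48 blocks
shared memory: 9 blocks
warps: 24 blocks
blocks: 12 blocks

Answer: 9 blocks, 18 active warps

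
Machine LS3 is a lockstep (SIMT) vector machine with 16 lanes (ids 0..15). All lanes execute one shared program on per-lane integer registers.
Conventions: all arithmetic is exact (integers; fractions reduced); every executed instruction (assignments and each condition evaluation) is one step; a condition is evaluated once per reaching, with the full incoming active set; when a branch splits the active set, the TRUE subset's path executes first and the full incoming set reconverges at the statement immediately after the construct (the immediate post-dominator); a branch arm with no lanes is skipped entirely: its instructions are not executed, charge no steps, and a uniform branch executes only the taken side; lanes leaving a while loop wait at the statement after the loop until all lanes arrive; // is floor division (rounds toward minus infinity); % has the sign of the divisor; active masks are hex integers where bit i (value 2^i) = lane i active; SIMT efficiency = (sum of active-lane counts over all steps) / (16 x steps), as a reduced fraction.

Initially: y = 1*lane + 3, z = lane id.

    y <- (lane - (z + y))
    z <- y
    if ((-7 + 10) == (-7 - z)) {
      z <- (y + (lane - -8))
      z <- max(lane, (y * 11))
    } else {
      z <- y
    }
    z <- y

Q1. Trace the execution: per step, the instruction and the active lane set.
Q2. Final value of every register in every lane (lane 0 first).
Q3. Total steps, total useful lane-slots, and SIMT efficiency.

step 0: y <- (lane - (z + y))        0xffff
step 1: z <- y                       0xffff
step 2: eval ((-7 + 10) == (-7 - z)) 0xffff
step 3: z <- (y + (lane - -8))       0x0080
step 4: z <- max(lane, (y * 11))     0x0080
step 5: z <- y                       0xff7f
step 6: z <- y                       0xffff

Answer: 7 steps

y: -3,-4,-5,-6,-7,-8,-9,-10,-11,-12,-13,-14,-15,-16,-17,-18
z: -3,-4,-5,-6,-7,-8,-9,-10,-11,-12,-13,-14,-15,-16,-17,-18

steps = 7; useful = 81; efficiency = 81/112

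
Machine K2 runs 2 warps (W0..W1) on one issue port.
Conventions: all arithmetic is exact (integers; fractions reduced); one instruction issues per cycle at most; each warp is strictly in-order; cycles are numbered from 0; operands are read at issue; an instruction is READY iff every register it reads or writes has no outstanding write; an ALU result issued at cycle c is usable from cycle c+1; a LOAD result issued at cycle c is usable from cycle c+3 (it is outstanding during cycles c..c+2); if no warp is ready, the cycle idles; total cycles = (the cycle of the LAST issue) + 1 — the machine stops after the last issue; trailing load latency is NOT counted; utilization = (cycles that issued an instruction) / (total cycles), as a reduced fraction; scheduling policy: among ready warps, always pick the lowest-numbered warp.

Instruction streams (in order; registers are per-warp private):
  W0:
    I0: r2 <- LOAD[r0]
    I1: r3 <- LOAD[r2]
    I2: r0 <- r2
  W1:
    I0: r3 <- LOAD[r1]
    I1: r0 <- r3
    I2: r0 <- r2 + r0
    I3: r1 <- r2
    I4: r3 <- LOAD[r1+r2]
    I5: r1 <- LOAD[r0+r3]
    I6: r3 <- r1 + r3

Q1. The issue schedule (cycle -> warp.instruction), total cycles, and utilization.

cycle 0: W0.I0
cycle 1: W1.I0
cycle 2: idle
cycle 3: W0.I1
cycle 4: W0.I2
cycle 5: W1.I1
cycle 6: W1.I2
cycle 7: W1.I3
cycle 8: W1.I4
cycle 9: idle
cycle 10: idle
cycle 11: W1.I5
cycle 12: idle
cycle 13: idle
cycle 14: W1.I6

Answer: 15 cycles, utilization 2/3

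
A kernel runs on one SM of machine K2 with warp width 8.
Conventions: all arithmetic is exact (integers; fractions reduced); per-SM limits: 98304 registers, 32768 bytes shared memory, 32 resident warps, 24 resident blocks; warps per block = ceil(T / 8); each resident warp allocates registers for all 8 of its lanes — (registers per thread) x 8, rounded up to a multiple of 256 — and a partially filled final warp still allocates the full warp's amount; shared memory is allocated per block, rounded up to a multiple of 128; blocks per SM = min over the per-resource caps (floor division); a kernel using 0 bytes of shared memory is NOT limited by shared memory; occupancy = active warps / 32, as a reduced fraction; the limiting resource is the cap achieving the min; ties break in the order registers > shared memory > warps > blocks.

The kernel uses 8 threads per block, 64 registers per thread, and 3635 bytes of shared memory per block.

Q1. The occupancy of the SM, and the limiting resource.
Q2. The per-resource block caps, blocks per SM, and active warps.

Answer: occupancy 1/4, limited by shared memory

registers: 192 blocks
shared memory: 8 blocks
warps: 32 blocks
blocks: 24 blocks

Answer: 8 blocks, 8 active warps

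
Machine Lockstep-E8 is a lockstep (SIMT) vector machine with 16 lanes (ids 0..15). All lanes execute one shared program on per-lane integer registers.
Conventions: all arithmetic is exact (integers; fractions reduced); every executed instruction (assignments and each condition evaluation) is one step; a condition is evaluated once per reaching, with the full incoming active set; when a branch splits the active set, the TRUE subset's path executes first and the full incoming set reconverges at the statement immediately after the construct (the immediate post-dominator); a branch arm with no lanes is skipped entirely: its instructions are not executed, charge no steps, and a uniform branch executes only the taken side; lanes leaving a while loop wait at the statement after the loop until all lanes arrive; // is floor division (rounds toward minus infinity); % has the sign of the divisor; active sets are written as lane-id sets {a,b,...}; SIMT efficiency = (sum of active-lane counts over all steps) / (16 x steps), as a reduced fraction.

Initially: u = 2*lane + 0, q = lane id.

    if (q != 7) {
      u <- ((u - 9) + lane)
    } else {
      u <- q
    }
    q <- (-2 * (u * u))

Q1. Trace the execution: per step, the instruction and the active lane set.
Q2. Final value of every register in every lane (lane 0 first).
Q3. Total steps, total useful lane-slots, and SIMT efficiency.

step 0: eval (q != 7)                {0,1,2,3,4,5,6,7,8,9,10,11,12,13,14,15}
step 1: u <- ((u - 9) + lane)        {0,1,2,3,4,5,6,8,9,10,11,12,13,14,15}
step 2: u <- q                       {7}
step 3: q <- (-2 * (u * u))          {0,1,2,3,4,5,6,7,8,9,10,11,12,13,14,15}

Answer: 4 steps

u: -9,-6,-3,0,3,6,9,7,15,18,21,24,27,30,33,36
q: -162,-72,-18,0,-18,-72,-162,-98,-450,-648,-882,-1152,-1458,-1800,-2178,-2592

steps = 4; useful = 48; efficiency = 48/64 = 3/4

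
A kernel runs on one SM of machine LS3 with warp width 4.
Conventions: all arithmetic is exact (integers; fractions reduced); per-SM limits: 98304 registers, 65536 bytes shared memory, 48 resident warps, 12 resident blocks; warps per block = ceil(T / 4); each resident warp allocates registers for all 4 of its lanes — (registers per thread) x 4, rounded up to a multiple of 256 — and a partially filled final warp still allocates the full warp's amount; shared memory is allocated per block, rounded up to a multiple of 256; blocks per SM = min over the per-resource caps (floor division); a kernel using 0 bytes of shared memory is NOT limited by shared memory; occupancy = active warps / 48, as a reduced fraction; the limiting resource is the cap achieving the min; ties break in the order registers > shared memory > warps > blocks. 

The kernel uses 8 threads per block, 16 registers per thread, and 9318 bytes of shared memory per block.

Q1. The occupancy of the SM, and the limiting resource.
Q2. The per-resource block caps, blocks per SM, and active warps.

Answer: occupancy 1/4, limited by shared memory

registers: 192 blocks
shared memory: 6 blocks
warps: 24 blocks
blocks: 12 blocks

Answer: 6 blocks, 12 active warps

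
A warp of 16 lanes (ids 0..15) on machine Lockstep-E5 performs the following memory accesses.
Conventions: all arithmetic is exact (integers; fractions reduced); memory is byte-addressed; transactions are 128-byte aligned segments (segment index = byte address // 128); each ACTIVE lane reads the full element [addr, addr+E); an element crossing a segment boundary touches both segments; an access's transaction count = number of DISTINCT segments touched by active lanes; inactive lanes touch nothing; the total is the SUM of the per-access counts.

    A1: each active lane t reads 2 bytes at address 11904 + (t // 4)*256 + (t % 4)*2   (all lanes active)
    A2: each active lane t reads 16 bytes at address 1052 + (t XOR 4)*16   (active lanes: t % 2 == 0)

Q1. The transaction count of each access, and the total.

A1: 4 transactions
A2: 3 transactions

Answer: 4,3; total 7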